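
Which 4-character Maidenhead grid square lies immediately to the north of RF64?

RF65

Latitude square 4; +1 → 5.
The longitude characters are unchanged.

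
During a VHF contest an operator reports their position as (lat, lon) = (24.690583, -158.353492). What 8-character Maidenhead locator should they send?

BL04tq75

Shift to the Maidenhead origin (180°W, 90°S): lon 21.64651, lat 114.69058.
Field: lon ⌊21.64651/20⌋ = 1 → B; lat ⌊114.69058/10⌋ = 11 → L.
Square: lon ⌊1.64651/2⌋ = 0; lat ⌊4.69058/1⌋ = 4.
Subsquare: lon ⌊1.64651/0.0833333⌋ = 19 → t; lat ⌊0.69058/0.0416667⌋ = 16 → q.
Extended square: lon ⌊0.06317/0.00833333⌋ = 7; lat ⌊0.02392/0.00416667⌋ = 5.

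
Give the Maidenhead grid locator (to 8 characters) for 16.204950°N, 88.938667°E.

NK46le29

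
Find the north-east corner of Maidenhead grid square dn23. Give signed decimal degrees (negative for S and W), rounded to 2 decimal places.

44.00, -114.00

Field D=3, N=13: +3·20° lon, +13·10° lat → SW at lon -120°, lat 40°.
Square 2, 3: +2·2° lon, +3·1° lat → SW at lon -116°, lat 43°.
Cell spans 2° lon × 1° lat. NE corner is SW corner plus one full cell.
latitude 44.00, longitude -114.00.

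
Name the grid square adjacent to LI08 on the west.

KI98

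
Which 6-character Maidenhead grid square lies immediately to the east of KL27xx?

Longitude subsquare x = 23; +1 → 24, wraps to 0 = a, carry into square.
Longitude square 2; +1 → 3.
The latitude characters are unchanged.

KL37ax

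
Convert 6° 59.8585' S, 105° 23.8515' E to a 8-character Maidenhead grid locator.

OI23qa70

Offset from 180°W / 90°S: lon 285.39752°, lat 83.00236°.
Field: 285.39752/20 → 14 → O, 83.00236/10 → 8 → I; chars OI.
Square: 5.39752/2 → 2, 3.00236/1 → 3; chars 23.
Subsquare: 1.39752/0.0833333 → 16 → q, 0.00236/0.0416667 → 0 → a; chars qa.
Extended square: 0.06419/0.00833333 → 7, 0.00236/0.00416667 → 0; chars 70.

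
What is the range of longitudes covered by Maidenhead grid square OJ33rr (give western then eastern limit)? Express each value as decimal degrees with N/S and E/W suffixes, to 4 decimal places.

Field O=14, J=9: +14·20° lon, +9·10° lat → SW at lon 100°, lat 0°.
Square 3, 3: +3·2° lon, +3·1° lat → SW at lon 106°, lat 3°.
Subsquare r=17, r=17: +17·0.0833333° lon, +17·0.0416667° lat → SW at lon 107.417°, lat 3.70833°.
Cell spans 0.0833333° lon × 0.0416667° lat.
west 107.4167° E, east 107.5000° E.

107.4167° E, 107.5000° E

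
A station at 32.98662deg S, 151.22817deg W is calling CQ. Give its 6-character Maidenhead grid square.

BF47ja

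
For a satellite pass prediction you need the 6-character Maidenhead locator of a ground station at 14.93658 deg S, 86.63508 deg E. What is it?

Offset from 180°W / 90°S: lon 266.6351°, lat 75.0634°.
Field: lon ⌊266.6351/20⌋ = 13 → N; lat ⌊75.0634/10⌋ = 7 → H.
Square: lon ⌊6.6351/2⌋ = 3; lat ⌊5.0634/1⌋ = 5.
Subsquare: lon ⌊0.6351/0.0833333⌋ = 7 → h; lat ⌊0.0634/0.0416667⌋ = 1 → b.

NH35hb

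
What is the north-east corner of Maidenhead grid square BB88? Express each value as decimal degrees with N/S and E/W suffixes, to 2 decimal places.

Field B=1, B=1: +1·20° lon, +1·10° lat → SW at lon -160°, lat -80°.
Square 8, 8: +8·2° lon, +8·1° lat → SW at lon -144°, lat -72°.
Cell spans 2° lon × 1° lat. NE corner is SW corner plus one full cell.
latitude 71.00° S, longitude 142.00° W.

71.00° S, 142.00° W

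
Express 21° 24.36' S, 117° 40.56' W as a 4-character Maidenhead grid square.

Shift to the Maidenhead origin (180°W, 90°S): lon 62.32, lat 68.59.
Field: lon ⌊62.32/20⌋ = 3 → D; lat ⌊68.59/10⌋ = 6 → G.
Square: lon ⌊2.32/2⌋ = 1; lat ⌊8.59/1⌋ = 8.

DG18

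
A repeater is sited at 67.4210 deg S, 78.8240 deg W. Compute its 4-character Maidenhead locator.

Offset from 180°W / 90°S: lon 101.18°, lat 22.58°.
Field (20°×10°, letters A–R): 101.18/20 → 5 → F, 22.58/10 → 2 → C; chars FC.
Square (2°×1°, digits 0–9): 1.18/2 → 0, 2.58/1 → 2; chars 02.

FC02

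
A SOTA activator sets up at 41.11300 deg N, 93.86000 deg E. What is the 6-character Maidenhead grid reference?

NN61wc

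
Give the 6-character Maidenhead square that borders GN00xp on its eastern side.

GN10ap

Longitude subsquare x = 23; +1 → 24, wraps to 0 = a, carry into square.
Longitude square 0; +1 → 1.
The latitude characters are unchanged.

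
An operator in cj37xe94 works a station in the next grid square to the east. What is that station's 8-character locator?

CJ47ae04

Longitude extended square 9; +1 → 10, wraps to 0, carry into subsquare.
Longitude subsquare x = 23; +1 → 24, wraps to 0 = a, carry into square.
Longitude square 3; +1 → 4.
The latitude characters are unchanged.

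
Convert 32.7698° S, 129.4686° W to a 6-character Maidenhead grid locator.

Shift to the Maidenhead origin (180°W, 90°S): lon 50.5314, lat 57.2302.
Field (20°×10°, letters A–R): lon ⌊50.5314/20⌋ = 2 → C; lat ⌊57.2302/10⌋ = 5 → F.
Square (2°×1°, digits 0–9): lon ⌊10.5314/2⌋ = 5; lat ⌊7.2302/1⌋ = 7.
Subsquare (5′×2.5′, letters a–x): lon ⌊0.5314/0.0833333⌋ = 6 → g; lat ⌊0.2302/0.0416667⌋ = 5 → f.

CF57gf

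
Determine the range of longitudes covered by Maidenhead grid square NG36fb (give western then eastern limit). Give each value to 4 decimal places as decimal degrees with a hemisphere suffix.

86.4167° E, 86.5000° E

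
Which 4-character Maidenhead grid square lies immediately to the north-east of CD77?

Longitude square 7; +1 → 8.
Latitude square 7; +1 → 8.

CD88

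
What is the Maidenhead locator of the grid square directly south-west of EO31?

Longitude square 3; −1 → 2.
Latitude square 1; −1 → 0.

EO20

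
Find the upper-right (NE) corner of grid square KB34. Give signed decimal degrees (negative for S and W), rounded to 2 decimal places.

Field K=10, B=1: +10·20° lon, +1·10° lat → SW at lon 20°, lat -80°.
Square 3, 4: +3·2° lon, +4·1° lat → SW at lon 26°, lat -76°.
Cell spans 2° lon × 1° lat. NE corner is SW corner plus one full cell.
latitude -75.00, longitude 28.00.

-75.00, 28.00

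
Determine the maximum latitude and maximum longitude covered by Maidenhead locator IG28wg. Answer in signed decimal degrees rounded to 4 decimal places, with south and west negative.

-21.7083, -14.0833

Field I=8, G=6: +8·20° lon, +6·10° lat → SW at lon -20°, lat -30°.
Square 2, 8: +2·2° lon, +8·1° lat → SW at lon -16°, lat -22°.
Subsquare w=22, g=6: +22·0.0833333° lon, +6·0.0416667° lat → SW at lon -14.1667°, lat -21.75°.
Cell spans 0.0833333° lon × 0.0416667° lat. NE corner is SW corner plus one full cell.
latitude -21.7083, longitude -14.0833.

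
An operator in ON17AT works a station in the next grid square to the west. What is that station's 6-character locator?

ON07xt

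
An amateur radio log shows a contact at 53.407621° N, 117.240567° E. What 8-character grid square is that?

Offset from 180°W / 90°S: lon 297.24057°, lat 143.40762°.
Field: lon ⌊297.24057/20⌋ = 14 → O; lat ⌊143.40762/10⌋ = 14 → O.
Square: lon ⌊17.24057/2⌋ = 8; lat ⌊3.40762/1⌋ = 3.
Subsquare: lon ⌊1.24057/0.0833333⌋ = 14 → o; lat ⌊0.40762/0.0416667⌋ = 9 → j.
Extended square: lon ⌊0.07390/0.00833333⌋ = 8; lat ⌊0.03262/0.00416667⌋ = 7.

OO83oj87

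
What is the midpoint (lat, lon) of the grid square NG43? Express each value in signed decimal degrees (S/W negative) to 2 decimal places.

Field N=13, G=6: +13·20° lon, +6·10° lat → SW at lon 80°, lat -30°.
Square 4, 3: +4·2° lon, +3·1° lat → SW at lon 88°, lat -27°.
Cell spans 2° lon × 1° lat. Centre is SW corner plus half of each.
latitude -26.50, longitude 89.00.

-26.50, 89.00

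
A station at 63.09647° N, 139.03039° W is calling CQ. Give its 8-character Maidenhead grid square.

Shift to the Maidenhead origin (180°W, 90°S): lon 40.96961, lat 153.09647.
Field (20°×10°, letters A–R): 40.96961/20 → 2 → C, 153.09647/10 → 15 → P; chars CP.
Square (2°×1°, digits 0–9): 0.96961/2 → 0, 3.09647/1 → 3; chars 03.
Subsquare (5′×2.5′, letters a–x): 0.96961/0.0833333 → 11 → l, 0.09647/0.0416667 → 2 → c; chars lc.
Extended square (30″×15″, digits 0–9): 0.05294/0.00833333 → 6, 0.01314/0.00416667 → 3; chars 63.

CP03lc63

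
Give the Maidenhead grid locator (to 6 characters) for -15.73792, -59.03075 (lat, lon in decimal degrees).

GH04lg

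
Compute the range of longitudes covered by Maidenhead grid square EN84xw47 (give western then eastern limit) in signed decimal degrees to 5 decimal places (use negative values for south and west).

-82.05000, -82.04167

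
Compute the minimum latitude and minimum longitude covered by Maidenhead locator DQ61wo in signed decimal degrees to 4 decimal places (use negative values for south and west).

71.5833, -106.1667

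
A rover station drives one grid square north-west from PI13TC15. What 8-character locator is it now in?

Longitude extended square 1; −1 → 0.
Latitude extended square 5; +1 → 6.

PI13tc06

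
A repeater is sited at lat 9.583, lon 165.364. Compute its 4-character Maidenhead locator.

RJ29

Shift to the Maidenhead origin (180°W, 90°S): lon 345.36, lat 99.58.
Field: 345.36/20 → 17 → R, 99.58/10 → 9 → J; chars RJ.
Square: 5.36/2 → 2, 9.58/1 → 9; chars 29.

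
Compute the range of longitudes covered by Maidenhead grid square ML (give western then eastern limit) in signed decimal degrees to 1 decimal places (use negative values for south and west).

Field M=12, L=11: +12·20° lon, +11·10° lat → SW at lon 60°, lat 20°.
Cell spans 20° lon × 10° lat.
west 60.0, east 80.0.

60.0, 80.0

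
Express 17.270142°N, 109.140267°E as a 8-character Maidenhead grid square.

OK47ng64

Shift to the Maidenhead origin (180°W, 90°S): lon 289.14027, lat 107.27014.
Field: lon ⌊289.14027/20⌋ = 14 → O; lat ⌊107.27014/10⌋ = 10 → K.
Square: lon ⌊9.14027/2⌋ = 4; lat ⌊7.27014/1⌋ = 7.
Subsquare: lon ⌊1.14027/0.0833333⌋ = 13 → n; lat ⌊0.27014/0.0416667⌋ = 6 → g.
Extended square: lon ⌊0.05693/0.00833333⌋ = 6; lat ⌊0.02014/0.00416667⌋ = 4.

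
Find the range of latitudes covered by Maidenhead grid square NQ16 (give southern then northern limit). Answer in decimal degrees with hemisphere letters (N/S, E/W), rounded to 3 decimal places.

Field N=13, Q=16: +13·20° lon, +16·10° lat → SW at lon 80°, lat 70°.
Square 1, 6: +1·2° lon, +6·1° lat → SW at lon 82°, lat 76°.
Cell spans 2° lon × 1° lat.
south 76.000° N, north 77.000° N.

76.000° N, 77.000° N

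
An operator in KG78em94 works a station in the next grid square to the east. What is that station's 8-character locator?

KG78fm04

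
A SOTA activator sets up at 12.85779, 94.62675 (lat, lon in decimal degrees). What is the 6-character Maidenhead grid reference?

NK72hu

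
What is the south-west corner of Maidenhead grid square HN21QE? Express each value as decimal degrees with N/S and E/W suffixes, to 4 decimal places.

41.1667° N, 34.6667° W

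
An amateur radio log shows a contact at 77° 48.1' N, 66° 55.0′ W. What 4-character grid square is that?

FQ67

Add 180° to longitude and 90° to latitude: 113.08, 167.80.
Field (20°×10°, letters A–R): lon ⌊113.08/20⌋ = 5 → F; lat ⌊167.80/10⌋ = 16 → Q.
Square (2°×1°, digits 0–9): lon ⌊13.08/2⌋ = 6; lat ⌊7.80/1⌋ = 7.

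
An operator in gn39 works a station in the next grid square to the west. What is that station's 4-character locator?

Longitude square 3; −1 → 2.
The latitude characters are unchanged.

GN29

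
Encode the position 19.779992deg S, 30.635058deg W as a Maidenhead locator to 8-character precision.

HH40qf32

Offset from 180°W / 90°S: lon 149.36494°, lat 70.22001°.
Field (20°×10°, letters A–R): lon ⌊149.36494/20⌋ = 7 → H; lat ⌊70.22001/10⌋ = 7 → H.
Square (2°×1°, digits 0–9): lon ⌊9.36494/2⌋ = 4; lat ⌊0.22001/1⌋ = 0.
Subsquare (5′×2.5′, letters a–x): lon ⌊1.36494/0.0833333⌋ = 16 → q; lat ⌊0.22001/0.0416667⌋ = 5 → f.
Extended square (30″×15″, digits 0–9): lon ⌊0.03161/0.00833333⌋ = 3; lat ⌊0.01167/0.00416667⌋ = 2.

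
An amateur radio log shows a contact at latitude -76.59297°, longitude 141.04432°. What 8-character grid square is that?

QB03mj57

Shift to the Maidenhead origin (180°W, 90°S): lon 321.04432, lat 13.40703.
Field: 321.04432/20 → 16 → Q, 13.40703/10 → 1 → B; chars QB.
Square: 1.04432/2 → 0, 3.40703/1 → 3; chars 03.
Subsquare: 1.04432/0.0833333 → 12 → m, 0.40703/0.0416667 → 9 → j; chars mj.
Extended square: 0.04432/0.00833333 → 5, 0.03203/0.00416667 → 7; chars 57.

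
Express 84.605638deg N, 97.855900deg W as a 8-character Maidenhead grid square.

Add 180° to longitude and 90° to latitude: 82.14410, 174.60564.
Field (20°×10°, letters A–R): 82.14410/20 → 4 → E, 174.60564/10 → 17 → R; chars ER.
Square (2°×1°, digits 0–9): 2.14410/2 → 1, 4.60564/1 → 4; chars 14.
Subsquare (5′×2.5′, letters a–x): 0.14410/0.0833333 → 1 → b, 0.60564/0.0416667 → 14 → o; chars bo.
Extended square (30″×15″, digits 0–9): 0.06077/0.00833333 → 7, 0.02230/0.00416667 → 5; chars 75.

ER14bo75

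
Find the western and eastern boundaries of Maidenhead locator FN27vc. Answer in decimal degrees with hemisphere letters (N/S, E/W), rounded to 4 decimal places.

74.2500° W, 74.1667° W

Field F=5, N=13: +5·20° lon, +13·10° lat → SW at lon -80°, lat 40°.
Square 2, 7: +2·2° lon, +7·1° lat → SW at lon -76°, lat 47°.
Subsquare v=21, c=2: +21·0.0833333° lon, +2·0.0416667° lat → SW at lon -74.25°, lat 47.0833°.
Cell spans 0.0833333° lon × 0.0416667° lat.
west 74.2500° W, east 74.1667° W.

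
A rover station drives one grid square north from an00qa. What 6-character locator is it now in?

AN00qb

Latitude subsquare a = 0; +1 → 1 = b.
The longitude characters are unchanged.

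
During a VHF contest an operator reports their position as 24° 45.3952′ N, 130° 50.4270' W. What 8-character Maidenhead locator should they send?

CL44ns91

Offset from 180°W / 90°S: lon 49.15955°, lat 114.75659°.
Field: 49.15955/20 → 2 → C, 114.75659/10 → 11 → L; chars CL.
Square: 9.15955/2 → 4, 4.75659/1 → 4; chars 44.
Subsquare: 1.15955/0.0833333 → 13 → n, 0.75659/0.0416667 → 18 → s; chars ns.
Extended square: 0.07622/0.00833333 → 9, 0.00659/0.00416667 → 1; chars 91.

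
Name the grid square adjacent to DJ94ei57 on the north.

Latitude extended square 7; +1 → 8.
The longitude characters are unchanged.

DJ94ei58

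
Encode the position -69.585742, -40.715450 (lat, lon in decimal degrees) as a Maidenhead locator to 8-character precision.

GC90pj49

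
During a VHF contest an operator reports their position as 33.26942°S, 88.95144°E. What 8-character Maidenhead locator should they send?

NF46lr45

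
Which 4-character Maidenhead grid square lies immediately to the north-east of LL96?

ML07

Longitude square 9; +1 → 10, wraps to 0, carry into field.
Longitude field L = 11; +1 → 12 = M.
Latitude square 6; +1 → 7.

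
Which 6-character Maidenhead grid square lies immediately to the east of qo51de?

QO51ee

Longitude subsquare d = 3; +1 → 4 = e.
The latitude characters are unchanged.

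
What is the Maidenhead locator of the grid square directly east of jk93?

Longitude square 9; +1 → 10, wraps to 0, carry into field.
Longitude field J = 9; +1 → 10 = K.
The latitude characters are unchanged.

KK03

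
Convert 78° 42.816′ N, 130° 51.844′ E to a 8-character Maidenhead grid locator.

Offset from 180°W / 90°S: lon 310.86407°, lat 168.71360°.
Field (20°×10°, letters A–R): lon ⌊310.86407/20⌋ = 15 → P; lat ⌊168.71360/10⌋ = 16 → Q.
Square (2°×1°, digits 0–9): lon ⌊10.86407/2⌋ = 5; lat ⌊8.71360/1⌋ = 8.
Subsquare (5′×2.5′, letters a–x): lon ⌊0.86407/0.0833333⌋ = 10 → k; lat ⌊0.71360/0.0416667⌋ = 17 → r.
Extended square (30″×15″, digits 0–9): lon ⌊0.03073/0.00833333⌋ = 3; lat ⌊0.00527/0.00416667⌋ = 1.

PQ58kr31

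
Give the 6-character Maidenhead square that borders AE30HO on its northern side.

Latitude subsquare o = 14; +1 → 15 = p.
The longitude characters are unchanged.

AE30hp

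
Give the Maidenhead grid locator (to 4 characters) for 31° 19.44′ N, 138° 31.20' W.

CM01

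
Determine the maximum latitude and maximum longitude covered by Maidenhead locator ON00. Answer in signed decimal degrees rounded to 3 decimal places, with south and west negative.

41.000, 102.000

Field O=14, N=13: +14·20° lon, +13·10° lat → SW at lon 100°, lat 40°.
Square 0, 0: +0·2° lon, +0·1° lat → SW at lon 100°, lat 40°.
Cell spans 2° lon × 1° lat. NE corner is SW corner plus one full cell.
latitude 41.000, longitude 102.000.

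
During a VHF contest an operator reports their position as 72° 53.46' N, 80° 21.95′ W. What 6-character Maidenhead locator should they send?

EQ92tv

Offset from 180°W / 90°S: lon 99.6342°, lat 162.8910°.
Field: lon ⌊99.6342/20⌋ = 4 → E; lat ⌊162.8910/10⌋ = 16 → Q.
Square: lon ⌊19.6342/2⌋ = 9; lat ⌊2.8910/1⌋ = 2.
Subsquare: lon ⌊1.6342/0.0833333⌋ = 19 → t; lat ⌊0.8910/0.0416667⌋ = 21 → v.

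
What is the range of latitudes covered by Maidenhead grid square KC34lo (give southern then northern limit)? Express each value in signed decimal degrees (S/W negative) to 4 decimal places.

Field K=10, C=2: +10·20° lon, +2·10° lat → SW at lon 20°, lat -70°.
Square 3, 4: +3·2° lon, +4·1° lat → SW at lon 26°, lat -66°.
Subsquare l=11, o=14: +11·0.0833333° lon, +14·0.0416667° lat → SW at lon 26.9167°, lat -65.4167°.
Cell spans 0.0833333° lon × 0.0416667° lat.
south -65.4167, north -65.3750.

-65.4167, -65.3750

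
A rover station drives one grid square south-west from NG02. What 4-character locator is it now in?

MG91

Longitude square 0; −1 → -1, wraps to 9, carry into field.
Longitude field N = 13; −1 → 12 = M.
Latitude square 2; −1 → 1.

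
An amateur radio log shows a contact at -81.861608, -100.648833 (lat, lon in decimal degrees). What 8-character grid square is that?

DA98qd23

Add 180° to longitude and 90° to latitude: 79.35117, 8.13839.
Field: lon ⌊79.35117/20⌋ = 3 → D; lat ⌊8.13839/10⌋ = 0 → A.
Square: lon ⌊19.35117/2⌋ = 9; lat ⌊8.13839/1⌋ = 8.
Subsquare: lon ⌊1.35117/0.0833333⌋ = 16 → q; lat ⌊0.13839/0.0416667⌋ = 3 → d.
Extended square: lon ⌊0.01783/0.00833333⌋ = 2; lat ⌊0.01339/0.00416667⌋ = 3.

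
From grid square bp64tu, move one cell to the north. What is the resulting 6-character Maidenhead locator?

Latitude subsquare u = 20; +1 → 21 = v.
The longitude characters are unchanged.

BP64tv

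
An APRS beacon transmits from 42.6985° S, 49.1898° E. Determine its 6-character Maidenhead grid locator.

Offset from 180°W / 90°S: lon 229.1898°, lat 47.3015°.
Field: 229.1898/20 → 11 → L, 47.3015/10 → 4 → E; chars LE.
Square: 9.1898/2 → 4, 7.3015/1 → 7; chars 47.
Subsquare: 1.1898/0.0833333 → 14 → o, 0.3015/0.0416667 → 7 → h; chars oh.

LE47oh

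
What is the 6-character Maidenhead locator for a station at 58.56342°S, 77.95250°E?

MD81xk

Add 180° to longitude and 90° to latitude: 257.9525, 31.4366.
Field (20°×10°, letters A–R): 257.9525/20 → 12 → M, 31.4366/10 → 3 → D; chars MD.
Square (2°×1°, digits 0–9): 17.9525/2 → 8, 1.4366/1 → 1; chars 81.
Subsquare (5′×2.5′, letters a–x): 1.9525/0.0833333 → 23 → x, 0.4366/0.0416667 → 10 → k; chars xk.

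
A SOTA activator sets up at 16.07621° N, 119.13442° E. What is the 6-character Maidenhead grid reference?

OK96nb

Shift to the Maidenhead origin (180°W, 90°S): lon 299.1344, lat 106.0762.
Field: 299.1344/20 → 14 → O, 106.0762/10 → 10 → K; chars OK.
Square: 19.1344/2 → 9, 6.0762/1 → 6; chars 96.
Subsquare: 1.1344/0.0833333 → 13 → n, 0.0762/0.0416667 → 1 → b; chars nb.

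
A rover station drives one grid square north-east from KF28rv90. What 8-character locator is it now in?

KF28sv01

Longitude extended square 9; +1 → 10, wraps to 0, carry into subsquare.
Longitude subsquare r = 17; +1 → 18 = s.
Latitude extended square 0; +1 → 1.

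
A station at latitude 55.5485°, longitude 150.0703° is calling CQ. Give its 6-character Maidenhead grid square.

QO55an

Shift to the Maidenhead origin (180°W, 90°S): lon 330.0703, lat 145.5485.
Field (20°×10°, letters A–R): lon ⌊330.0703/20⌋ = 16 → Q; lat ⌊145.5485/10⌋ = 14 → O.
Square (2°×1°, digits 0–9): lon ⌊10.0703/2⌋ = 5; lat ⌊5.5485/1⌋ = 5.
Subsquare (5′×2.5′, letters a–x): lon ⌊0.0703/0.0833333⌋ = 0 → a; lat ⌊0.5485/0.0416667⌋ = 13 → n.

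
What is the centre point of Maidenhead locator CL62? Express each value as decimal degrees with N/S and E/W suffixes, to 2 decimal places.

22.50° N, 127.00° W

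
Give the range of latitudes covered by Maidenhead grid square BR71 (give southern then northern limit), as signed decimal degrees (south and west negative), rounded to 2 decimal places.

Field B=1, R=17: +1·20° lon, +17·10° lat → SW at lon -160°, lat 80°.
Square 7, 1: +7·2° lon, +1·1° lat → SW at lon -146°, lat 81°.
Cell spans 2° lon × 1° lat.
south 81.00, north 82.00.

81.00, 82.00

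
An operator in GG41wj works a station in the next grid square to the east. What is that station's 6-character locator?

GG41xj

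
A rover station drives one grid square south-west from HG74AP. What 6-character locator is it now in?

Longitude subsquare a = 0; −1 → -1, wraps to 23 = x, carry into square.
Longitude square 7; −1 → 6.
Latitude subsquare p = 15; −1 → 14 = o.

HG64xo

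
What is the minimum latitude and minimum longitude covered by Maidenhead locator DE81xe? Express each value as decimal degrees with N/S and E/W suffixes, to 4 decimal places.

Field D=3, E=4: +3·20° lon, +4·10° lat → SW at lon -120°, lat -50°.
Square 8, 1: +8·2° lon, +1·1° lat → SW at lon -104°, lat -49°.
Subsquare x=23, e=4: +23·0.0833333° lon, +4·0.0416667° lat → SW at lon -102.083°, lat -48.8333°.
latitude 48.8333° S, longitude 102.0833° W.

48.8333° S, 102.0833° W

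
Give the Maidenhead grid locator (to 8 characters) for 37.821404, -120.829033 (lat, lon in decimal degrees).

Shift to the Maidenhead origin (180°W, 90°S): lon 59.17097, lat 127.82140.
Field (20°×10°, letters A–R): lon ⌊59.17097/20⌋ = 2 → C; lat ⌊127.82140/10⌋ = 12 → M.
Square (2°×1°, digits 0–9): lon ⌊19.17097/2⌋ = 9; lat ⌊7.82140/1⌋ = 7.
Subsquare (5′×2.5′, letters a–x): lon ⌊1.17097/0.0833333⌋ = 14 → o; lat ⌊0.82140/0.0416667⌋ = 19 → t.
Extended square (30″×15″, digits 0–9): lon ⌊0.00430/0.00833333⌋ = 0; lat ⌊0.02974/0.00416667⌋ = 7.

CM97ot07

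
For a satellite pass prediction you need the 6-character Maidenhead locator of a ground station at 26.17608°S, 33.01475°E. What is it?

KG63mt

Add 180° to longitude and 90° to latitude: 213.0147, 63.8239.
Field (20°×10°, letters A–R): lon ⌊213.0147/20⌋ = 10 → K; lat ⌊63.8239/10⌋ = 6 → G.
Square (2°×1°, digits 0–9): lon ⌊13.0147/2⌋ = 6; lat ⌊3.8239/1⌋ = 3.
Subsquare (5′×2.5′, letters a–x): lon ⌊1.0147/0.0833333⌋ = 12 → m; lat ⌊0.8239/0.0416667⌋ = 19 → t.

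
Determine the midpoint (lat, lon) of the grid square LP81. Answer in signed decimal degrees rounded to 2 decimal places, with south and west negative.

Field L=11, P=15: +11·20° lon, +15·10° lat → SW at lon 40°, lat 60°.
Square 8, 1: +8·2° lon, +1·1° lat → SW at lon 56°, lat 61°.
Cell spans 2° lon × 1° lat. Centre is SW corner plus half of each.
latitude 61.50, longitude 57.00.

61.50, 57.00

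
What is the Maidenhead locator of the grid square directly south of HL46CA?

HL45cx

Latitude subsquare a = 0; −1 → -1, wraps to 23 = x, carry into square.
Latitude square 6; −1 → 5.
The longitude characters are unchanged.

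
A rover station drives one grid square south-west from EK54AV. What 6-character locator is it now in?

EK44xu

Longitude subsquare a = 0; −1 → -1, wraps to 23 = x, carry into square.
Longitude square 5; −1 → 4.
Latitude subsquare v = 21; −1 → 20 = u.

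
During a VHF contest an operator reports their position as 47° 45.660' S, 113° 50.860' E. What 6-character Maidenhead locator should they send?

Shift to the Maidenhead origin (180°W, 90°S): lon 293.8477, lat 42.2390.
Field: lon ⌊293.8477/20⌋ = 14 → O; lat ⌊42.2390/10⌋ = 4 → E.
Square: lon ⌊13.8477/2⌋ = 6; lat ⌊2.2390/1⌋ = 2.
Subsquare: lon ⌊1.8477/0.0833333⌋ = 22 → w; lat ⌊0.2390/0.0416667⌋ = 5 → f.

OE62wf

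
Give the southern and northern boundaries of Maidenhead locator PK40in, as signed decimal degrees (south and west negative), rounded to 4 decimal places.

10.5417, 10.5833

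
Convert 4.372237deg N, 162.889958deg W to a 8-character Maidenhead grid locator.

AJ84ni39

Offset from 180°W / 90°S: lon 17.11004°, lat 94.37224°.
Field (20°×10°, letters A–R): 17.11004/20 → 0 → A, 94.37224/10 → 9 → J; chars AJ.
Square (2°×1°, digits 0–9): 17.11004/2 → 8, 4.37224/1 → 4; chars 84.
Subsquare (5′×2.5′, letters a–x): 1.11004/0.0833333 → 13 → n, 0.37224/0.0416667 → 8 → i; chars ni.
Extended square (30″×15″, digits 0–9): 0.02671/0.00833333 → 3, 0.03890/0.00416667 → 9; chars 39.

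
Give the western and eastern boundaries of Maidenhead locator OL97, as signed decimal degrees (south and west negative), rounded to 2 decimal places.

Field O=14, L=11: +14·20° lon, +11·10° lat → SW at lon 100°, lat 20°.
Square 9, 7: +9·2° lon, +7·1° lat → SW at lon 118°, lat 27°.
Cell spans 2° lon × 1° lat.
west 118.00, east 120.00.

118.00, 120.00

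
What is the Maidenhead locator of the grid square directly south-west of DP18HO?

DP18gn

Longitude subsquare h = 7; −1 → 6 = g.
Latitude subsquare o = 14; −1 → 13 = n.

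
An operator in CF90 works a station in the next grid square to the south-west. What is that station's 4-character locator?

CE89

Longitude square 9; −1 → 8.
Latitude square 0; −1 → -1, wraps to 9, carry into field.
Latitude field F = 5; −1 → 4 = E.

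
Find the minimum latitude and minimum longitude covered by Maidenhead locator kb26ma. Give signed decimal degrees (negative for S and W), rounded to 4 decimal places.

-74.0000, 25.0000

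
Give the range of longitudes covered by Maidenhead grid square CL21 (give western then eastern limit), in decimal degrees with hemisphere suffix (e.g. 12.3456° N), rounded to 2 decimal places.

136.00° W, 134.00° W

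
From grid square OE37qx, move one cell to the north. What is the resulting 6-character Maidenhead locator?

OE38qa

Latitude subsquare x = 23; +1 → 24, wraps to 0 = a, carry into square.
Latitude square 7; +1 → 8.
The longitude characters are unchanged.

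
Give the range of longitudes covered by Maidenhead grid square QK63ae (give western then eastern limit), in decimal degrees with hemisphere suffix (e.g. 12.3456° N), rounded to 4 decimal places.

152.0000° E, 152.0833° E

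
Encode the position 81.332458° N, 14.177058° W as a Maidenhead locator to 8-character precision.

IR21vh89

Add 180° to longitude and 90° to latitude: 165.82294, 171.33246.
Field: lon ⌊165.82294/20⌋ = 8 → I; lat ⌊171.33246/10⌋ = 17 → R.
Square: lon ⌊5.82294/2⌋ = 2; lat ⌊1.33246/1⌋ = 1.
Subsquare: lon ⌊1.82294/0.0833333⌋ = 21 → v; lat ⌊0.33246/0.0416667⌋ = 7 → h.
Extended square: lon ⌊0.07294/0.00833333⌋ = 8; lat ⌊0.04079/0.00416667⌋ = 9.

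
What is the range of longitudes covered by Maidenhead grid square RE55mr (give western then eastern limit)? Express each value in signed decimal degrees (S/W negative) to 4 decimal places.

171.0000, 171.0833

Field R=17, E=4: +17·20° lon, +4·10° lat → SW at lon 160°, lat -50°.
Square 5, 5: +5·2° lon, +5·1° lat → SW at lon 170°, lat -45°.
Subsquare m=12, r=17: +12·0.0833333° lon, +17·0.0416667° lat → SW at lon 171°, lat -44.2917°.
Cell spans 0.0833333° lon × 0.0416667° lat.
west 171.0000, east 171.0833.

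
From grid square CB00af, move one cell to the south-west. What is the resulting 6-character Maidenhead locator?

BB90xe

Longitude subsquare a = 0; −1 → -1, wraps to 23 = x, carry into square.
Longitude square 0; −1 → -1, wraps to 9, carry into field.
Longitude field C = 2; −1 → 1 = B.
Latitude subsquare f = 5; −1 → 4 = e.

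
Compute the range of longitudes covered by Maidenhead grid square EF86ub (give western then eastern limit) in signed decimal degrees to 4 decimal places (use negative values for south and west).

Field E=4, F=5: +4·20° lon, +5·10° lat → SW at lon -100°, lat -40°.
Square 8, 6: +8·2° lon, +6·1° lat → SW at lon -84°, lat -34°.
Subsquare u=20, b=1: +20·0.0833333° lon, +1·0.0416667° lat → SW at lon -82.3333°, lat -33.9583°.
Cell spans 0.0833333° lon × 0.0416667° lat.
west -82.3333, east -82.2500.

-82.3333, -82.2500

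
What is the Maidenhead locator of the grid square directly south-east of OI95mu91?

OI95nu00

Longitude extended square 9; +1 → 10, wraps to 0, carry into subsquare.
Longitude subsquare m = 12; +1 → 13 = n.
Latitude extended square 1; −1 → 0.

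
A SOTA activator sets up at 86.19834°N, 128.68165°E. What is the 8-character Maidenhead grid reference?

PR46ie17

Add 180° to longitude and 90° to latitude: 308.68165, 176.19834.
Field: lon ⌊308.68165/20⌋ = 15 → P; lat ⌊176.19834/10⌋ = 17 → R.
Square: lon ⌊8.68165/2⌋ = 4; lat ⌊6.19834/1⌋ = 6.
Subsquare: lon ⌊0.68165/0.0833333⌋ = 8 → i; lat ⌊0.19834/0.0416667⌋ = 4 → e.
Extended square: lon ⌊0.01498/0.00833333⌋ = 1; lat ⌊0.03167/0.00416667⌋ = 7.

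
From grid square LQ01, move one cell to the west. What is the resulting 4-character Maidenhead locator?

KQ91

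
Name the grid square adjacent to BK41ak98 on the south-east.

BK41bk07

Longitude extended square 9; +1 → 10, wraps to 0, carry into subsquare.
Longitude subsquare a = 0; +1 → 1 = b.
Latitude extended square 8; −1 → 7.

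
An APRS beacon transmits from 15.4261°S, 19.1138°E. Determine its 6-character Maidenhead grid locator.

JH94nn

Add 180° to longitude and 90° to latitude: 199.1138, 74.5739.
Field (20°×10°, letters A–R): 199.1138/20 → 9 → J, 74.5739/10 → 7 → H; chars JH.
Square (2°×1°, digits 0–9): 19.1138/2 → 9, 4.5739/1 → 4; chars 94.
Subsquare (5′×2.5′, letters a–x): 1.1138/0.0833333 → 13 → n, 0.5739/0.0416667 → 13 → n; chars nn.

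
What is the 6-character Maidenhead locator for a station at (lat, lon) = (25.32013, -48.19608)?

GL55vh

Add 180° to longitude and 90° to latitude: 131.8039, 115.3201.
Field: 131.8039/20 → 6 → G, 115.3201/10 → 11 → L; chars GL.
Square: 11.8039/2 → 5, 5.3201/1 → 5; chars 55.
Subsquare: 1.8039/0.0833333 → 21 → v, 0.3201/0.0416667 → 7 → h; chars vh.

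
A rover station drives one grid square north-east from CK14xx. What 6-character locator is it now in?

Longitude subsquare x = 23; +1 → 24, wraps to 0 = a, carry into square.
Longitude square 1; +1 → 2.
Latitude subsquare x = 23; +1 → 24, wraps to 0 = a, carry into square.
Latitude square 4; +1 → 5.

CK25aa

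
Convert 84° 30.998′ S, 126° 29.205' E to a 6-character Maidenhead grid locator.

PA35fl

Shift to the Maidenhead origin (180°W, 90°S): lon 306.4868, lat 5.4834.
Field: lon ⌊306.4868/20⌋ = 15 → P; lat ⌊5.4834/10⌋ = 0 → A.
Square: lon ⌊6.4868/2⌋ = 3; lat ⌊5.4834/1⌋ = 5.
Subsquare: lon ⌊0.4868/0.0833333⌋ = 5 → f; lat ⌊0.4834/0.0416667⌋ = 11 → l.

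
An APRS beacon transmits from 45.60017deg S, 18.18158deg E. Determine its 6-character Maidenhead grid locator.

JE94cj

Offset from 180°W / 90°S: lon 198.1816°, lat 44.3998°.
Field: 198.1816/20 → 9 → J, 44.3998/10 → 4 → E; chars JE.
Square: 18.1816/2 → 9, 4.3998/1 → 4; chars 94.
Subsquare: 0.1816/0.0833333 → 2 → c, 0.3998/0.0416667 → 9 → j; chars cj.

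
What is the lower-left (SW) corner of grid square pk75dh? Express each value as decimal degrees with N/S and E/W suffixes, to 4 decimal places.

15.2917° N, 134.2500° E

Field P=15, K=10: +15·20° lon, +10·10° lat → SW at lon 120°, lat 10°.
Square 7, 5: +7·2° lon, +5·1° lat → SW at lon 134°, lat 15°.
Subsquare d=3, h=7: +3·0.0833333° lon, +7·0.0416667° lat → SW at lon 134.25°, lat 15.2917°.
latitude 15.2917° N, longitude 134.2500° E.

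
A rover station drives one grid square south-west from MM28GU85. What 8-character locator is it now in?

MM28gu74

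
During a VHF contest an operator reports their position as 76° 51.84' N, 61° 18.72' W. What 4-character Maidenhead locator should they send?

FQ96

Add 180° to longitude and 90° to latitude: 118.69, 166.86.
Field: 118.69/20 → 5 → F, 166.86/10 → 16 → Q; chars FQ.
Square: 18.69/2 → 9, 6.86/1 → 6; chars 96.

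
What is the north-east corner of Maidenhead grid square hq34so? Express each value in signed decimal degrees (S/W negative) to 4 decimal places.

74.6250, -32.4167

Field H=7, Q=16: +7·20° lon, +16·10° lat → SW at lon -40°, lat 70°.
Square 3, 4: +3·2° lon, +4·1° lat → SW at lon -34°, lat 74°.
Subsquare s=18, o=14: +18·0.0833333° lon, +14·0.0416667° lat → SW at lon -32.5°, lat 74.5833°.
Cell spans 0.0833333° lon × 0.0416667° lat. NE corner is SW corner plus one full cell.
latitude 74.6250, longitude -32.4167.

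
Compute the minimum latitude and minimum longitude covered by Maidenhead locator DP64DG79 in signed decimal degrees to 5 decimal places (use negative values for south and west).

64.28750, -107.69167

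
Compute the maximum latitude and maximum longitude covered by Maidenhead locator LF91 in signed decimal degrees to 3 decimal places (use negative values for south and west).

-38.000, 60.000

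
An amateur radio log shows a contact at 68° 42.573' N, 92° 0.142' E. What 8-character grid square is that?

NP68ar00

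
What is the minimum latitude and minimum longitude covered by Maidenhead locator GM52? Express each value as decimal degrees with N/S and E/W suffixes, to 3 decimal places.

Field G=6, M=12: +6·20° lon, +12·10° lat → SW at lon -60°, lat 30°.
Square 5, 2: +5·2° lon, +2·1° lat → SW at lon -50°, lat 32°.
latitude 32.000° N, longitude 50.000° W.

32.000° N, 50.000° W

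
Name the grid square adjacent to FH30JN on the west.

Longitude subsquare j = 9; −1 → 8 = i.
The latitude characters are unchanged.

FH30in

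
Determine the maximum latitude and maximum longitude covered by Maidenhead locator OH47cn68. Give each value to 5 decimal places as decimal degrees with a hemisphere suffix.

12.42083° S, 108.22500° E

Field O=14, H=7: +14·20° lon, +7·10° lat → SW at lon 100°, lat -20°.
Square 4, 7: +4·2° lon, +7·1° lat → SW at lon 108°, lat -13°.
Subsquare c=2, n=13: +2·0.0833333° lon, +13·0.0416667° lat → SW at lon 108.167°, lat -12.4583°.
Extended square 6, 8: +6·0.00833333° lon, +8·0.00416667° lat → SW at lon 108.217°, lat -12.425°.
Cell spans 0.00833333° lon × 0.00416667° lat. NE corner is SW corner plus one full cell.
latitude 12.42083° S, longitude 108.22500° E.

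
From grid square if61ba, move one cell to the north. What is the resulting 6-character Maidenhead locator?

Latitude subsquare a = 0; +1 → 1 = b.
The longitude characters are unchanged.

IF61bb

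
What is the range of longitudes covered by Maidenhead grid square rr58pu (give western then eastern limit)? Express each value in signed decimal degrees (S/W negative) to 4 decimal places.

171.2500, 171.3333

Field R=17, R=17: +17·20° lon, +17·10° lat → SW at lon 160°, lat 80°.
Square 5, 8: +5·2° lon, +8·1° lat → SW at lon 170°, lat 88°.
Subsquare p=15, u=20: +15·0.0833333° lon, +20·0.0416667° lat → SW at lon 171.25°, lat 88.8333°.
Cell spans 0.0833333° lon × 0.0416667° lat.
west 171.2500, east 171.3333.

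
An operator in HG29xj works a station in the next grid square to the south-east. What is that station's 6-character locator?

HG39ai

Longitude subsquare x = 23; +1 → 24, wraps to 0 = a, carry into square.
Longitude square 2; +1 → 3.
Latitude subsquare j = 9; −1 → 8 = i.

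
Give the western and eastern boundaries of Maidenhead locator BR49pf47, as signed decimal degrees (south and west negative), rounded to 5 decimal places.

-150.71667, -150.70833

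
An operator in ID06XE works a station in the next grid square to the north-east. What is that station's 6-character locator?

Longitude subsquare x = 23; +1 → 24, wraps to 0 = a, carry into square.
Longitude square 0; +1 → 1.
Latitude subsquare e = 4; +1 → 5 = f.

ID16af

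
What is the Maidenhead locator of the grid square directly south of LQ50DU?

LQ50dt

Latitude subsquare u = 20; −1 → 19 = t.
The longitude characters are unchanged.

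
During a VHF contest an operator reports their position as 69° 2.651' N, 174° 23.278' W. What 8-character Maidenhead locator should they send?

AP29tb30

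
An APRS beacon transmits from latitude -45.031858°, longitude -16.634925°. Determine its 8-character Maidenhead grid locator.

Shift to the Maidenhead origin (180°W, 90°S): lon 163.36507, lat 44.96814.
Field (20°×10°, letters A–R): lon ⌊163.36507/20⌋ = 8 → I; lat ⌊44.96814/10⌋ = 4 → E.
Square (2°×1°, digits 0–9): lon ⌊3.36507/2⌋ = 1; lat ⌊4.96814/1⌋ = 4.
Subsquare (5′×2.5′, letters a–x): lon ⌊1.36507/0.0833333⌋ = 16 → q; lat ⌊0.96814/0.0416667⌋ = 23 → x.
Extended square (30″×15″, digits 0–9): lon ⌊0.03174/0.00833333⌋ = 3; lat ⌊0.00981/0.00416667⌋ = 2.

IE14qx32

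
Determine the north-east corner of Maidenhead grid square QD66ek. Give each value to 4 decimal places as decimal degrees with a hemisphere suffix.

53.5417° S, 152.4167° E

Field Q=16, D=3: +16·20° lon, +3·10° lat → SW at lon 140°, lat -60°.
Square 6, 6: +6·2° lon, +6·1° lat → SW at lon 152°, lat -54°.
Subsquare e=4, k=10: +4·0.0833333° lon, +10·0.0416667° lat → SW at lon 152.333°, lat -53.5833°.
Cell spans 0.0833333° lon × 0.0416667° lat. NE corner is SW corner plus one full cell.
latitude 53.5417° S, longitude 152.4167° E.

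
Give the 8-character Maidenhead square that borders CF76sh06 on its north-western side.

CF76rh97

Longitude extended square 0; −1 → -1, wraps to 9, carry into subsquare.
Longitude subsquare s = 18; −1 → 17 = r.
Latitude extended square 6; +1 → 7.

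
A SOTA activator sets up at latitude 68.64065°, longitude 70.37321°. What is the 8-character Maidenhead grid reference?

MP58ep43

Add 180° to longitude and 90° to latitude: 250.37321, 158.64065.
Field (20°×10°, letters A–R): lon ⌊250.37321/20⌋ = 12 → M; lat ⌊158.64065/10⌋ = 15 → P.
Square (2°×1°, digits 0–9): lon ⌊10.37321/2⌋ = 5; lat ⌊8.64065/1⌋ = 8.
Subsquare (5′×2.5′, letters a–x): lon ⌊0.37321/0.0833333⌋ = 4 → e; lat ⌊0.64065/0.0416667⌋ = 15 → p.
Extended square (30″×15″, digits 0–9): lon ⌊0.03988/0.00833333⌋ = 4; lat ⌊0.01565/0.00416667⌋ = 3.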